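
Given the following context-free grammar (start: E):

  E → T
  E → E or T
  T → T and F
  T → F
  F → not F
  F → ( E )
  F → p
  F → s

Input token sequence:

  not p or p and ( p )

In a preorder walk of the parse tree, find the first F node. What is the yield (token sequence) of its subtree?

not p

[E [E [T [F not [F p]]]] or [T [T [F p]] and [F ( [E [T [F p]]] )]]]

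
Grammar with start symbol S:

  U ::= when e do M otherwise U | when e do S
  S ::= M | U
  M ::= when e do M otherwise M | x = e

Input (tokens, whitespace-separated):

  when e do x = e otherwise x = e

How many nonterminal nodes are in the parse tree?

4

[S [M when e do [M x = e] otherwise [M x = e]]]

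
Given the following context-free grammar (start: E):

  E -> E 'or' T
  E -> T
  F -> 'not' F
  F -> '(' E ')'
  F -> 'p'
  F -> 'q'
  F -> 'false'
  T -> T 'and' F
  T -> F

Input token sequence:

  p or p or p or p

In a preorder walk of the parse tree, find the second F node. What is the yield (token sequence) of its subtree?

[E [E [E [E [T [F p]]] or [T [F p]]] or [T [F p]]] or [T [F p]]]

p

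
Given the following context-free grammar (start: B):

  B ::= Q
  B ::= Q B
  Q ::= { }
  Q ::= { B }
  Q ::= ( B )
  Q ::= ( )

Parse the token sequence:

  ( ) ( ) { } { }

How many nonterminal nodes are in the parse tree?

8

[B [Q ( )] [B [Q ( )] [B [Q { }] [B [Q { }]]]]]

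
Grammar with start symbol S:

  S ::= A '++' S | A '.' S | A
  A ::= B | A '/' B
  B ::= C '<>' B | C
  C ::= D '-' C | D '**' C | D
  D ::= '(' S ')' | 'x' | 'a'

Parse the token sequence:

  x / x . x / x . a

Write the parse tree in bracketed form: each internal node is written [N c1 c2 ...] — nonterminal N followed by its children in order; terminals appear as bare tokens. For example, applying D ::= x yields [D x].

S
A . S
A / B . S
B / B . S
C / B . S
D / B . S
x / B . S
x / C . S
x / D . S
x / x . S
x / x . A . S
x / x . A / B . S
x / x . B / B . S
x / x . C / B . S
x / x . D / B . S
x / x . x / B . S
x / x . x / C . S
x / x . x / D . S
x / x . x / x . S
x / x . x / x . A
x / x . x / x . B
x / x . x / x . C
x / x . x / x . D
x / x . x / x . a

[S [A [A [B [C [D x]]]] / [B [C [D x]]]] . [S [A [A [B [C [D x]]]] / [B [C [D x]]]] . [S [A [B [C [D a]]]]]]]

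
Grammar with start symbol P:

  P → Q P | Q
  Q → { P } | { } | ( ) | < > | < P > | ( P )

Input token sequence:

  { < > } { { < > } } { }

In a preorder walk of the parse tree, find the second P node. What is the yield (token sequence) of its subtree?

[P [Q { [P [Q < >]] }] [P [Q { [P [Q { [P [Q < >]] }]] }] [P [Q { }]]]]

< >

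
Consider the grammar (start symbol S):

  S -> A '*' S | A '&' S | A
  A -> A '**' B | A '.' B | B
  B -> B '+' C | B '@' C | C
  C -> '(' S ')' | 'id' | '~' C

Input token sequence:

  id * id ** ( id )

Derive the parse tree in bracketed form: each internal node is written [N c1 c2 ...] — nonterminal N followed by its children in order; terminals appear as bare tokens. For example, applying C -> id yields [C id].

[S [A [B [C id]]] * [S [A [A [B [C id]]] ** [B [C ( [S [A [B [C id]]]] )]]]]]

S
A * S
B * S
C * S
id * S
id * A
id * A ** B
id * B ** B
id * C ** B
id * id ** B
id * id ** C
id * id ** ( S )
id * id ** ( A )
id * id ** ( B )
id * id ** ( C )
id * id ** ( id )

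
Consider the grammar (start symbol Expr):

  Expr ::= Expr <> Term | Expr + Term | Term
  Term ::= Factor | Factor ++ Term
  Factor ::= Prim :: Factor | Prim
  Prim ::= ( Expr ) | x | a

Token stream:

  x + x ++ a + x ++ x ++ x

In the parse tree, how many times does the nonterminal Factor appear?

[Expr [Expr [Expr [Term [Factor [Prim x]]]] + [Term [Factor [Prim x]] ++ [Term [Factor [Prim a]]]]] + [Term [Factor [Prim x]] ++ [Term [Factor [Prim x]] ++ [Term [Factor [Prim x]]]]]]

6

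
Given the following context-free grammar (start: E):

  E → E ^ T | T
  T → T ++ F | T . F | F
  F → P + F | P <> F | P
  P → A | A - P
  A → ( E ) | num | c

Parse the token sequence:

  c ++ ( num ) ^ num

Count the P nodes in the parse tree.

4

[E [E [T [T [F [P [A c]]]] ++ [F [P [A ( [E [T [F [P [A num]]]]] )]]]]] ^ [T [F [P [A num]]]]]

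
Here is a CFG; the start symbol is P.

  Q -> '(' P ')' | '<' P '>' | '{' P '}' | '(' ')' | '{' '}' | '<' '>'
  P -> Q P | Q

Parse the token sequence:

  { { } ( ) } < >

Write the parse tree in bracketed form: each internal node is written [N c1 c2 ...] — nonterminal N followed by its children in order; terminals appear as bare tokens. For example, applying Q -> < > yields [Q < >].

[P [Q { [P [Q { }] [P [Q ( )]]] }] [P [Q < >]]]

P
Q P
{ P } P
{ Q P } P
{ { } P } P
{ { } Q } P
{ { } ( ) } P
{ { } ( ) } Q
{ { } ( ) } < >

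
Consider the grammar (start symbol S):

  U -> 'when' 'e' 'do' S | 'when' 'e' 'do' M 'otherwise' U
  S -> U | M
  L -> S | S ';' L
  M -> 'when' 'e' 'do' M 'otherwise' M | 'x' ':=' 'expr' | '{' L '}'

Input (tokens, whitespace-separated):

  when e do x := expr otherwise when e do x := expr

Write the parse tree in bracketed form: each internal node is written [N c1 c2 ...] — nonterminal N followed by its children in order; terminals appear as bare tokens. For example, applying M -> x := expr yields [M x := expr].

S
U
when e do M otherwise U
when e do x := expr otherwise U
when e do x := expr otherwise when e do S
when e do x := expr otherwise when e do M
when e do x := expr otherwise when e do x := expr

[S [U when e do [M x := expr] otherwise [U when e do [S [M x := expr]]]]]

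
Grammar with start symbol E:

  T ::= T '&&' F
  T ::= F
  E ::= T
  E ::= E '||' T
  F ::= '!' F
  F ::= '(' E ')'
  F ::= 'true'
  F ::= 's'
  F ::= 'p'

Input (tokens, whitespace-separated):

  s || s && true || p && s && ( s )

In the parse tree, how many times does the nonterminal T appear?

[E [E [E [T [F s]]] || [T [T [F s]] && [F true]]] || [T [T [T [F p]] && [F s]] && [F ( [E [T [F s]]] )]]]

7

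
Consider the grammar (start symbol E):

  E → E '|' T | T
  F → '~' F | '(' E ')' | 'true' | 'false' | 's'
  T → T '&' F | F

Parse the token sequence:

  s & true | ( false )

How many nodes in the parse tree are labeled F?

4

[E [E [T [T [F s]] & [F true]]] | [T [F ( [E [T [F false]]] )]]]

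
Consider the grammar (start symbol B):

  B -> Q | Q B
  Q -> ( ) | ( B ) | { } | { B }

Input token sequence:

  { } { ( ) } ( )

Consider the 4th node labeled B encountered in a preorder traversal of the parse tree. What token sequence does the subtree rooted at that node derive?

[B [Q { }] [B [Q { [B [Q ( )]] }] [B [Q ( )]]]]

( )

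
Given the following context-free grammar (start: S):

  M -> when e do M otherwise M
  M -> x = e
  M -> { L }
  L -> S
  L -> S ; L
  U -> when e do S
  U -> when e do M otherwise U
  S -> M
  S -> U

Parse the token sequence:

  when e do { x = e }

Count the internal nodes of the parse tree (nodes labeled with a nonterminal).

[S [U when e do [S [M { [L [S [M x = e]]] }]]]]

7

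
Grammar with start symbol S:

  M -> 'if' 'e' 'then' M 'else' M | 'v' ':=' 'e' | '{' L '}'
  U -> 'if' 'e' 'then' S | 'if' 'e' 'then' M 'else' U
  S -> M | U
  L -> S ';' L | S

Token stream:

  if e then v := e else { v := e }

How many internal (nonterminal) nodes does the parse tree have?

7

[S [M if e then [M v := e] else [M { [L [S [M v := e]]] }]]]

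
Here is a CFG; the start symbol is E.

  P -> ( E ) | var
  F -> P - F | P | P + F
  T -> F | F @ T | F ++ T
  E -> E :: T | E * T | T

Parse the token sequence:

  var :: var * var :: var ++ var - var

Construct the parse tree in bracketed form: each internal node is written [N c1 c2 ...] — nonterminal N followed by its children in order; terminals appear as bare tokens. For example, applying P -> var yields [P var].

[E [E [E [E [T [F [P var]]]] :: [T [F [P var]]]] * [T [F [P var]]]] :: [T [F [P var]] ++ [T [F [P var] - [F [P var]]]]]]

E
E :: T
E * T :: T
E :: T * T :: T
T :: T * T :: T
F :: T * T :: T
P :: T * T :: T
var :: T * T :: T
var :: F * T :: T
var :: P * T :: T
var :: var * T :: T
var :: var * F :: T
var :: var * P :: T
var :: var * var :: T
var :: var * var :: F ++ T
var :: var * var :: P ++ T
var :: var * var :: var ++ T
var :: var * var :: var ++ F
var :: var * var :: var ++ P - F
var :: var * var :: var ++ var - F
var :: var * var :: var ++ var - P
var :: var * var :: var ++ var - var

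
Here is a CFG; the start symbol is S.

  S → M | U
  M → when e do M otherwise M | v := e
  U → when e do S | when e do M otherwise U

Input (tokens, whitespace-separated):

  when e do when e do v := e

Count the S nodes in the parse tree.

[S [U when e do [S [U when e do [S [M v := e]]]]]]

3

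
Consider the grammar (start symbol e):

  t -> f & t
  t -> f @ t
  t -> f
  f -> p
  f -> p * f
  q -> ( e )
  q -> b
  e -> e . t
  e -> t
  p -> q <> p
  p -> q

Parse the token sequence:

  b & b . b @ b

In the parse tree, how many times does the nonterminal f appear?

[e [e [t [f [p [q b]]] & [t [f [p [q b]]]]]] . [t [f [p [q b]]] @ [t [f [p [q b]]]]]]

4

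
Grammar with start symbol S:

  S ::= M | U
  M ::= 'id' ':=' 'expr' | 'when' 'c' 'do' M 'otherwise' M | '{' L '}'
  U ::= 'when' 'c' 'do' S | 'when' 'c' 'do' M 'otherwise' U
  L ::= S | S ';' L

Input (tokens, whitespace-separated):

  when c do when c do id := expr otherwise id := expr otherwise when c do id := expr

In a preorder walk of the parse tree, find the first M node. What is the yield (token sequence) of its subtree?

when c do id := expr otherwise id := expr

[S [U when c do [M when c do [M id := expr] otherwise [M id := expr]] otherwise [U when c do [S [M id := expr]]]]]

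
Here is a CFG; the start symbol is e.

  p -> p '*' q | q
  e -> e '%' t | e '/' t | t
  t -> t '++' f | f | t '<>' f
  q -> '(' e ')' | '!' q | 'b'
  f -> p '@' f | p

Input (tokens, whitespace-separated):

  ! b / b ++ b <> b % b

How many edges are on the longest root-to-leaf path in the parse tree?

8

[e [e [e [t [f [p [q ! [q b]]]]]] / [t [t [t [f [p [q b]]]] ++ [f [p [q b]]]] <> [f [p [q b]]]]] % [t [f [p [q b]]]]]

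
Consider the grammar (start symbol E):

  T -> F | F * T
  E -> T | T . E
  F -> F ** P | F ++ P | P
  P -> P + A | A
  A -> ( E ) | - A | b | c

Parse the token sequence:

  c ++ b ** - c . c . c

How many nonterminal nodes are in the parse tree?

[E [T [F [F [F [P [A c]]] ++ [P [A b]]] ** [P [A - [A c]]]]] . [E [T [F [P [A c]]]] . [E [T [F [P [A c]]]]]]]

22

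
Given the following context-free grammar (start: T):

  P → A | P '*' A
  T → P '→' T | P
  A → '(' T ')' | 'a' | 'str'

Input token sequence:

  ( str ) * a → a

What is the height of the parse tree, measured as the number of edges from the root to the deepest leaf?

[T [P [P [A ( [T [P [A str]]] )]] * [A a]] → [T [P [A a]]]]

7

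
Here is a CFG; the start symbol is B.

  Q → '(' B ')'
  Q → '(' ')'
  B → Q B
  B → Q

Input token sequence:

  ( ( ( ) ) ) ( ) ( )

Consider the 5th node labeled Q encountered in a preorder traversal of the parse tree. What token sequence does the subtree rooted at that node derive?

( )

[B [Q ( [B [Q ( [B [Q ( )]] )]] )] [B [Q ( )] [B [Q ( )]]]]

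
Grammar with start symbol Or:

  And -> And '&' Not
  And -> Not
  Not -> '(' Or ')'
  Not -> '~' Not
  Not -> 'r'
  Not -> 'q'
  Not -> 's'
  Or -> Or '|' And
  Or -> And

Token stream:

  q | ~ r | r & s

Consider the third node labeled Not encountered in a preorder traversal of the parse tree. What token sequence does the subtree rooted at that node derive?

r

[Or [Or [Or [And [Not q]]] | [And [Not ~ [Not r]]]] | [And [And [Not r]] & [Not s]]]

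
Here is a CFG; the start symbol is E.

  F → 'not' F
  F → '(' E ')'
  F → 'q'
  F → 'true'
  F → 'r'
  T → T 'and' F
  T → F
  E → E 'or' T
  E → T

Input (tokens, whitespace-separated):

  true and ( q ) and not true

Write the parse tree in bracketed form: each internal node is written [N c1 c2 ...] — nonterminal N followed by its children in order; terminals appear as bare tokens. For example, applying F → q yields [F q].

[E [T [T [T [F true]] and [F ( [E [T [F q]]] )]] and [F not [F true]]]]

E
T
T and F
T and F and F
F and F and F
true and F and F
true and ( E ) and F
true and ( T ) and F
true and ( F ) and F
true and ( q ) and F
true and ( q ) and not F
true and ( q ) and not true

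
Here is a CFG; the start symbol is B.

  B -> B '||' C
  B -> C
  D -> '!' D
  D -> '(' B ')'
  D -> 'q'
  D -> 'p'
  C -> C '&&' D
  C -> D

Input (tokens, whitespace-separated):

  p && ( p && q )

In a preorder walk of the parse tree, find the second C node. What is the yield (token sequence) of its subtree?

[B [C [C [D p]] && [D ( [B [C [C [D p]] && [D q]]] )]]]

p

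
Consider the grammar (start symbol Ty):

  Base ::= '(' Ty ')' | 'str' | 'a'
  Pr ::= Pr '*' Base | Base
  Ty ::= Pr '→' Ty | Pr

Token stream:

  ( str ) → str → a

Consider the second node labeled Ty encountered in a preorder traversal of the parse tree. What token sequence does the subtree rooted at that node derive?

[Ty [Pr [Base ( [Ty [Pr [Base str]]] )]] → [Ty [Pr [Base str]] → [Ty [Pr [Base a]]]]]

str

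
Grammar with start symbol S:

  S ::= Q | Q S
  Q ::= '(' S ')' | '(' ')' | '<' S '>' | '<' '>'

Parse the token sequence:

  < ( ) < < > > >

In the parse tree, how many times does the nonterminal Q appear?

4

[S [Q < [S [Q ( )] [S [Q < [S [Q < >]] >]]] >]]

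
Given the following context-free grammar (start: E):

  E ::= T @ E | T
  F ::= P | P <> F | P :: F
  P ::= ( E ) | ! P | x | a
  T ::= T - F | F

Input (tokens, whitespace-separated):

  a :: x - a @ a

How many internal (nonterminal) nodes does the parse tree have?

[E [T [T [F [P a] :: [F [P x]]]] - [F [P a]]] @ [E [T [F [P a]]]]]

13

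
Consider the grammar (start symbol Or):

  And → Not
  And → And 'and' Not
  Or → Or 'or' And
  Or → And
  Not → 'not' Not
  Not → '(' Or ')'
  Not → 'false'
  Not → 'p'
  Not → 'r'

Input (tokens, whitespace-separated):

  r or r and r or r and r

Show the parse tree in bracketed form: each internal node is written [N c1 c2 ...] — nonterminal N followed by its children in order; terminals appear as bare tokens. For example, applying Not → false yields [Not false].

[Or [Or [Or [And [Not r]]] or [And [And [Not r]] and [Not r]]] or [And [And [Not r]] and [Not r]]]

Or
Or or And
Or or And or And
And or And or And
Not or And or And
r or And or And
r or And and Not or And
r or Not and Not or And
r or r and Not or And
r or r and r or And
r or r and r or And and Not
r or r and r or Not and Not
r or r and r or r and Not
r or r and r or r and r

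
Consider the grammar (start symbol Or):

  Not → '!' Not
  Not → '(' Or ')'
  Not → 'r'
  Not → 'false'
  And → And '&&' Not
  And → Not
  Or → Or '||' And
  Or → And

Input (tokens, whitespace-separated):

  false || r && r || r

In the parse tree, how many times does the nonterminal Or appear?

3

[Or [Or [Or [And [Not false]]] || [And [And [Not r]] && [Not r]]] || [And [Not r]]]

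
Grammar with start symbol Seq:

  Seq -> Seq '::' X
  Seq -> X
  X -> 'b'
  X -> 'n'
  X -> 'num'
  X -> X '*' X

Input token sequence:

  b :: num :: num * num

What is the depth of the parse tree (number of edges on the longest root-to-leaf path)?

4

[Seq [Seq [Seq [X b]] :: [X num]] :: [X [X num] * [X num]]]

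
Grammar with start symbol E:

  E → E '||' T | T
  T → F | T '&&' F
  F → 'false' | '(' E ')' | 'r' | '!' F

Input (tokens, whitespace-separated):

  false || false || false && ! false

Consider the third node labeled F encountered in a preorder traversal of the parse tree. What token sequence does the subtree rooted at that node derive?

false

[E [E [E [T [F false]]] || [T [F false]]] || [T [T [F false]] && [F ! [F false]]]]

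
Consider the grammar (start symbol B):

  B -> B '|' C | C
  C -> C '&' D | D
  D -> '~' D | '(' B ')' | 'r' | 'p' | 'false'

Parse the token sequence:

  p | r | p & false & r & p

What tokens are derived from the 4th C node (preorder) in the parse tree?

[B [B [B [C [D p]]] | [C [D r]]] | [C [C [C [C [D p]] & [D false]] & [D r]] & [D p]]]

p & false & r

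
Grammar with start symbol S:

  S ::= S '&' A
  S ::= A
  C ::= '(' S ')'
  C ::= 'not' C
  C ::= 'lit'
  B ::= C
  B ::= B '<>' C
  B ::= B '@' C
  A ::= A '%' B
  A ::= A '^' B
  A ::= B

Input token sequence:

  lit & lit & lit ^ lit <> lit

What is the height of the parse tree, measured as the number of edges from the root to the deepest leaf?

[S [S [S [A [B [C lit]]]] & [A [B [C lit]]]] & [A [A [B [C lit]]] ^ [B [B [C lit]] <> [C lit]]]]

6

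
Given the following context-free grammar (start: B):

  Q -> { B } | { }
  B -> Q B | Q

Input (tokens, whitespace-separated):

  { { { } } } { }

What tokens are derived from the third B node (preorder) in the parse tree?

{ }

[B [Q { [B [Q { [B [Q { }]] }]] }] [B [Q { }]]]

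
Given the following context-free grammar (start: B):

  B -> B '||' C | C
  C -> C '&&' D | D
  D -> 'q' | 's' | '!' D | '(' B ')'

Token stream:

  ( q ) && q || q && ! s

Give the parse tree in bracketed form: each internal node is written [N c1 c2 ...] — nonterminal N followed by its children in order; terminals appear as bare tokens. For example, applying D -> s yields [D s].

[B [B [C [C [D ( [B [C [D q]]] )]] && [D q]]] || [C [C [D q]] && [D ! [D s]]]]

B
B || C
C || C
C && D || C
D && D || C
( B ) && D || C
( C ) && D || C
( D ) && D || C
( q ) && D || C
( q ) && q || C
( q ) && q || C && D
( q ) && q || D && D
( q ) && q || q && D
( q ) && q || q && ! D
( q ) && q || q && ! s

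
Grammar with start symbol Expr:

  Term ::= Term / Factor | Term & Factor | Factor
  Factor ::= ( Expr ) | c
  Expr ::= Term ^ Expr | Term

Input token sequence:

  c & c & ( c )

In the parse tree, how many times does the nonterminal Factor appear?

4

[Expr [Term [Term [Term [Factor c]] & [Factor c]] & [Factor ( [Expr [Term [Factor c]]] )]]]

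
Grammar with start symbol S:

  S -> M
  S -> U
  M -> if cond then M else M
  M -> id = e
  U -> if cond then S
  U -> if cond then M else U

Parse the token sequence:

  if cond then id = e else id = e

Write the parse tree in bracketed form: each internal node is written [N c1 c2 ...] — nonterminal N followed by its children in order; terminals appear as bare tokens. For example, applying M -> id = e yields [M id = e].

S
M
if cond then M else M
if cond then id = e else M
if cond then id = e else id = e

[S [M if cond then [M id = e] else [M id = e]]]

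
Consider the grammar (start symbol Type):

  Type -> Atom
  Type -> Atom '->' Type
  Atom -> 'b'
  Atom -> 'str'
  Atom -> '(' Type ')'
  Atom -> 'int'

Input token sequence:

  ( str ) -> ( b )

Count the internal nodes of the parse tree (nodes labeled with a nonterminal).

8

[Type [Atom ( [Type [Atom str]] )] -> [Type [Atom ( [Type [Atom b]] )]]]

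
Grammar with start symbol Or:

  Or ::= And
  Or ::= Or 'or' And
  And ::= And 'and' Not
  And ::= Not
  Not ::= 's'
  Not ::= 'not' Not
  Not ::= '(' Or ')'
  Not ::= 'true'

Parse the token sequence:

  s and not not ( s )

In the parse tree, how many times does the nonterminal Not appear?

5

[Or [And [And [Not s]] and [Not not [Not not [Not ( [Or [And [Not s]]] )]]]]]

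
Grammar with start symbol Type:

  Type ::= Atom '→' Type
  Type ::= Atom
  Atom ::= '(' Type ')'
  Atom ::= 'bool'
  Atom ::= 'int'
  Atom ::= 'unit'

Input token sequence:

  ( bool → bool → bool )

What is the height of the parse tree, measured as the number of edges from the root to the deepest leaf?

6

[Type [Atom ( [Type [Atom bool] → [Type [Atom bool] → [Type [Atom bool]]]] )]]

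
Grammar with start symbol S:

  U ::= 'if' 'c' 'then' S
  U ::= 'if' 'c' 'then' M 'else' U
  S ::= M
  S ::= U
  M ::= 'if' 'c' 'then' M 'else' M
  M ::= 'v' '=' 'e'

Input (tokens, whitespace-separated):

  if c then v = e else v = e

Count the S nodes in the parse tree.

1

[S [M if c then [M v = e] else [M v = e]]]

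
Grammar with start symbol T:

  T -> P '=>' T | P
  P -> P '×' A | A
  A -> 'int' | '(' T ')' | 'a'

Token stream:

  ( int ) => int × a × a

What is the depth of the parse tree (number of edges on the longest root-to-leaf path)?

[T [P [A ( [T [P [A int]]] )]] => [T [P [P [P [A int]] × [A a]] × [A a]]]]

6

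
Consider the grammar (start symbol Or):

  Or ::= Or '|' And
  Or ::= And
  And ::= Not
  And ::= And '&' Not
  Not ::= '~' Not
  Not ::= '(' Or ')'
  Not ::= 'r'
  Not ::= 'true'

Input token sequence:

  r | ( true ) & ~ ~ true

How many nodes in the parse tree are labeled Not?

6

[Or [Or [And [Not r]]] | [And [And [Not ( [Or [And [Not true]]] )]] & [Not ~ [Not ~ [Not true]]]]]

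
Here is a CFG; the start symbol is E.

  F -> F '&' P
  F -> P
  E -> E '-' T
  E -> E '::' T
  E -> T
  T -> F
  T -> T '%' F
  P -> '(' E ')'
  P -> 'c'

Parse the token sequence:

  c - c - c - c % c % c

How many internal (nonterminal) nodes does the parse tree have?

[E [E [E [E [T [F [P c]]]] - [T [F [P c]]]] - [T [F [P c]]]] - [T [T [T [F [P c]]] % [F [P c]]] % [F [P c]]]]

22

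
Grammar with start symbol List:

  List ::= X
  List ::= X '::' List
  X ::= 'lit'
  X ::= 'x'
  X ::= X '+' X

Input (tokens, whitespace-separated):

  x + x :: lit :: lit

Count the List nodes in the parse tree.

3

[List [X [X x] + [X x]] :: [List [X lit] :: [List [X lit]]]]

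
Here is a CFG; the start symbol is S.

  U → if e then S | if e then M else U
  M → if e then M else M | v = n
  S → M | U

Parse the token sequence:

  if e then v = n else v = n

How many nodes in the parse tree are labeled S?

1

[S [M if e then [M v = n] else [M v = n]]]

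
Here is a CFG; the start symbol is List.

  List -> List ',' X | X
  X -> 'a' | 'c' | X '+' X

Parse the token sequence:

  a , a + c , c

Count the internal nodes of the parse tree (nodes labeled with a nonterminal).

8

[List [List [List [X a]] , [X [X a] + [X c]]] , [X c]]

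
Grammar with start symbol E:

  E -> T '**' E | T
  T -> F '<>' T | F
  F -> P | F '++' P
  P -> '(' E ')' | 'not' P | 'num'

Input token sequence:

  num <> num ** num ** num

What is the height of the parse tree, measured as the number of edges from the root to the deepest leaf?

[E [T [F [P num]] <> [T [F [P num]]]] ** [E [T [F [P num]]] ** [E [T [F [P num]]]]]]

6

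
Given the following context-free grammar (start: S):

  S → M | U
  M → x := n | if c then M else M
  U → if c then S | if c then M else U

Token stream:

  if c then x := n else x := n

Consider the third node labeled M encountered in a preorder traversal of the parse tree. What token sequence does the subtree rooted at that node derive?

x := n

[S [M if c then [M x := n] else [M x := n]]]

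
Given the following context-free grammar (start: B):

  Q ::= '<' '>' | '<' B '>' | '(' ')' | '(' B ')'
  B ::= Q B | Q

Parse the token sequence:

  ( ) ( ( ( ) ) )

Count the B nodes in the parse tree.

[B [Q ( )] [B [Q ( [B [Q ( [B [Q ( )]] )]] )]]]

4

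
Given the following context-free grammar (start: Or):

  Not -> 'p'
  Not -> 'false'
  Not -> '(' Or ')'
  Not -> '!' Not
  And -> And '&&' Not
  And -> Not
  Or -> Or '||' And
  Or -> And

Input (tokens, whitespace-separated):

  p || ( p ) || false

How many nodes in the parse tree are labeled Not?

[Or [Or [Or [And [Not p]]] || [And [Not ( [Or [And [Not p]]] )]]] || [And [Not false]]]

4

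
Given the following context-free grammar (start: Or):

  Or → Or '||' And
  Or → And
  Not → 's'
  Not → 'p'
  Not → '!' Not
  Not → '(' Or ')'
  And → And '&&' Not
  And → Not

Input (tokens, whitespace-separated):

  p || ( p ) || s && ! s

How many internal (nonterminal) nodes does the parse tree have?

15

[Or [Or [Or [And [Not p]]] || [And [Not ( [Or [And [Not p]]] )]]] || [And [And [Not s]] && [Not ! [Not s]]]]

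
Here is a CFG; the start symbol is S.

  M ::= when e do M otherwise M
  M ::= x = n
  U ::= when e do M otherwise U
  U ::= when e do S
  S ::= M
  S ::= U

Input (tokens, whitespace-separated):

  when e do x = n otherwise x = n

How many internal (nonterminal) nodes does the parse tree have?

4

[S [M when e do [M x = n] otherwise [M x = n]]]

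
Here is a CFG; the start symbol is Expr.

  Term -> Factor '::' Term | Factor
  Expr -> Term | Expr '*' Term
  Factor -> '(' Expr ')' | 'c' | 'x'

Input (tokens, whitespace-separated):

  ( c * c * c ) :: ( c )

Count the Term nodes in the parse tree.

6

[Expr [Term [Factor ( [Expr [Expr [Expr [Term [Factor c]]] * [Term [Factor c]]] * [Term [Factor c]]] )] :: [Term [Factor ( [Expr [Term [Factor c]]] )]]]]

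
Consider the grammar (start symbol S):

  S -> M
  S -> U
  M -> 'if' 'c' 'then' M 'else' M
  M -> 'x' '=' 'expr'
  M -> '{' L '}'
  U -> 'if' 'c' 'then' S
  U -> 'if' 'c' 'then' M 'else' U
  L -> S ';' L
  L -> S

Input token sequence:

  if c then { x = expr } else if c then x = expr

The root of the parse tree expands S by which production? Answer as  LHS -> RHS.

S -> U

[S [U if c then [M { [L [S [M x = expr]]] }] else [U if c then [S [M x = expr]]]]]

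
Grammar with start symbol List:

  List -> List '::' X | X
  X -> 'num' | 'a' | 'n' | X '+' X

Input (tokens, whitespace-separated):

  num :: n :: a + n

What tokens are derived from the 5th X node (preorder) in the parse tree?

[List [List [List [X num]] :: [X n]] :: [X [X a] + [X n]]]

n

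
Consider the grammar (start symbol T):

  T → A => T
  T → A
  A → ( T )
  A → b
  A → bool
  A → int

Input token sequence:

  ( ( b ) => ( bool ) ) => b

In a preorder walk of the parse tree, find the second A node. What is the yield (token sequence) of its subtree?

( b )

[T [A ( [T [A ( [T [A b]] )] => [T [A ( [T [A bool]] )]]] )] => [T [A b]]]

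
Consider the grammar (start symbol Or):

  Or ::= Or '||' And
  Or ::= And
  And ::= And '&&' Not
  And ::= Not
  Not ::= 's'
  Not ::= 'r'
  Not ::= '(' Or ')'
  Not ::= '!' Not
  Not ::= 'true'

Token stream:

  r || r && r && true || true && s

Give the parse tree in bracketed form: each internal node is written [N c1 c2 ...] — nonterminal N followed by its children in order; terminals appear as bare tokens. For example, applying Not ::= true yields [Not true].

Or
Or || And
Or || And || And
And || And || And
Not || And || And
r || And || And
r || And && Not || And
r || And && Not && Not || And
r || Not && Not && Not || And
r || r && Not && Not || And
r || r && r && Not || And
r || r && r && true || And
r || r && r && true || And && Not
r || r && r && true || Not && Not
r || r && r && true || true && Not
r || r && r && true || true && s

[Or [Or [Or [And [Not r]]] || [And [And [And [Not r]] && [Not r]] && [Not true]]] || [And [And [Not true]] && [Not s]]]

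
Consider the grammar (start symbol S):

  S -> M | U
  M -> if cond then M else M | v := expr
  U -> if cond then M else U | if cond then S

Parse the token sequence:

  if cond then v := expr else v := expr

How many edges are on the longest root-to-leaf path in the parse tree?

[S [M if cond then [M v := expr] else [M v := expr]]]

3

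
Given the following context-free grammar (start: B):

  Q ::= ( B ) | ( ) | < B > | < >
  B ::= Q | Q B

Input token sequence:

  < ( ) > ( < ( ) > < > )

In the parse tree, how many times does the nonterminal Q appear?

[B [Q < [B [Q ( )]] >] [B [Q ( [B [Q < [B [Q ( )]] >] [B [Q < >]]] )]]]

6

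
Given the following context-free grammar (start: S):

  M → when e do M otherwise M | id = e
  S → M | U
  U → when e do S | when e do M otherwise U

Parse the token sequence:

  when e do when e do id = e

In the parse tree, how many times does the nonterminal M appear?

1

[S [U when e do [S [U when e do [S [M id = e]]]]]]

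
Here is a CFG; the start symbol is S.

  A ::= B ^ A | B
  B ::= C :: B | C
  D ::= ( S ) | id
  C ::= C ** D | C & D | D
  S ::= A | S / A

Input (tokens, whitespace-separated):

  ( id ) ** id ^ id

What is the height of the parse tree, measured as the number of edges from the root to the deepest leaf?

11

[S [A [B [C [C [D ( [S [A [B [C [D id]]]]] )]] ** [D id]]] ^ [A [B [C [D id]]]]]]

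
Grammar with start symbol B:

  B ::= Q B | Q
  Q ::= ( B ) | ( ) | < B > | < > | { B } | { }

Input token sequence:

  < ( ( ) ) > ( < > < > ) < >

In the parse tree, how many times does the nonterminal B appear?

7

[B [Q < [B [Q ( [B [Q ( )]] )]] >] [B [Q ( [B [Q < >] [B [Q < >]]] )] [B [Q < >]]]]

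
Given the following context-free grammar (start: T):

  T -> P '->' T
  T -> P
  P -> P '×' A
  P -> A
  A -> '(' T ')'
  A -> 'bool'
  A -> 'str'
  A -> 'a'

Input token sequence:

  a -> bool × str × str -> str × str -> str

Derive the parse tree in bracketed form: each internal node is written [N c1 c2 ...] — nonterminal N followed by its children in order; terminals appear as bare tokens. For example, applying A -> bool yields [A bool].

[T [P [A a]] -> [T [P [P [P [A bool]] × [A str]] × [A str]] -> [T [P [P [A str]] × [A str]] -> [T [P [A str]]]]]]

T
P -> T
A -> T
a -> T
a -> P -> T
a -> P × A -> T
a -> P × A × A -> T
a -> A × A × A -> T
a -> bool × A × A -> T
a -> bool × str × A -> T
a -> bool × str × str -> T
a -> bool × str × str -> P -> T
a -> bool × str × str -> P × A -> T
a -> bool × str × str -> A × A -> T
a -> bool × str × str -> str × A -> T
a -> bool × str × str -> str × str -> T
a -> bool × str × str -> str × str -> P
a -> bool × str × str -> str × str -> A
a -> bool × str × str -> str × str -> str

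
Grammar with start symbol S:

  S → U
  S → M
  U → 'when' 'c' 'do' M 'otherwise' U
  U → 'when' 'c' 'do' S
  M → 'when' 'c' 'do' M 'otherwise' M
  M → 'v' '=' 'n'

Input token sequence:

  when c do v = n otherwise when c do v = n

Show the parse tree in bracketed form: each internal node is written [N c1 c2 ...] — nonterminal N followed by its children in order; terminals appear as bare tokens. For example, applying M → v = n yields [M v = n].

[S [U when c do [M v = n] otherwise [U when c do [S [M v = n]]]]]

S
U
when c do M otherwise U
when c do v = n otherwise U
when c do v = n otherwise when c do S
when c do v = n otherwise when c do M
when c do v = n otherwise when c do v = n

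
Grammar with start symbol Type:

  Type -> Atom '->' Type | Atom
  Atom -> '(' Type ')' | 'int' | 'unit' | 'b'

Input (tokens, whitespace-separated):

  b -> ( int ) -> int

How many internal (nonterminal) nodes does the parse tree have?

[Type [Atom b] -> [Type [Atom ( [Type [Atom int]] )] -> [Type [Atom int]]]]

8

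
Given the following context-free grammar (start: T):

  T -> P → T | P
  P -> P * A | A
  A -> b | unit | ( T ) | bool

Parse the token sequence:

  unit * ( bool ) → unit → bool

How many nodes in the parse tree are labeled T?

4

[T [P [P [A unit]] * [A ( [T [P [A bool]]] )]] → [T [P [A unit]] → [T [P [A bool]]]]]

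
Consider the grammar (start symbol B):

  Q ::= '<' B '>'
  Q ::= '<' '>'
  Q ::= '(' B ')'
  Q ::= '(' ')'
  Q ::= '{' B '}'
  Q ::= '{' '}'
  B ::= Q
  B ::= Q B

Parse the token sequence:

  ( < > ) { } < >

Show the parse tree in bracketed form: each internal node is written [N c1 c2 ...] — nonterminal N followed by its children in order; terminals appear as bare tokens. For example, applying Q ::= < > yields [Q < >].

[B [Q ( [B [Q < >]] )] [B [Q { }] [B [Q < >]]]]

B
Q B
( B ) B
( Q ) B
( < > ) B
( < > ) Q B
( < > ) { } B
( < > ) { } Q
( < > ) { } < >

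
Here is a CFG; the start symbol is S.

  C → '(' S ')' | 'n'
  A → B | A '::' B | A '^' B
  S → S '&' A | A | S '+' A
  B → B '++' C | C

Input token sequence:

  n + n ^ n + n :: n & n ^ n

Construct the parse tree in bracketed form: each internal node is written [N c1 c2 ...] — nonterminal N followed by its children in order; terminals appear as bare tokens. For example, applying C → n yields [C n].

[S [S [S [S [A [B [C n]]]] + [A [A [B [C n]]] ^ [B [C n]]]] + [A [A [B [C n]]] :: [B [C n]]]] & [A [A [B [C n]]] ^ [B [C n]]]]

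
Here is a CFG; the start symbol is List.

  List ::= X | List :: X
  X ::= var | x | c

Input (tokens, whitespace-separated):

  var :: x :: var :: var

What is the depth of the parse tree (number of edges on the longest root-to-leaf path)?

[List [List [List [List [X var]] :: [X x]] :: [X var]] :: [X var]]

5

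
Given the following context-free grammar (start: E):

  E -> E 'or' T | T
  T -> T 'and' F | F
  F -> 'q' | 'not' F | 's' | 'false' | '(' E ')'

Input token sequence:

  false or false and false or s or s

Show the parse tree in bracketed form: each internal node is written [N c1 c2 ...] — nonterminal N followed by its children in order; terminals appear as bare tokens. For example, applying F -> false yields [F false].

[E [E [E [E [T [F false]]] or [T [T [F false]] and [F false]]] or [T [F s]]] or [T [F s]]]

E
E or T
E or T or T
E or T or T or T
T or T or T or T
F or T or T or T
false or T or T or T
false or T and F or T or T
false or F and F or T or T
false or false and F or T or T
false or false and false or T or T
false or false and false or F or T
false or false and false or s or T
false or false and false or s or F
false or false and false or s or s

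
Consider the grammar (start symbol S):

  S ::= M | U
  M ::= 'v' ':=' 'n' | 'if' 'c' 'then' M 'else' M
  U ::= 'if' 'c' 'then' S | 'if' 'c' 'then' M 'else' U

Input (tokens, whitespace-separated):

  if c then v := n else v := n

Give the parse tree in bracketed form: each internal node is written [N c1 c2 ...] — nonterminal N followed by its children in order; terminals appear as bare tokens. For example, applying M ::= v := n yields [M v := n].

[S [M if c then [M v := n] else [M v := n]]]

S
M
if c then M else M
if c then v := n else M
if c then v := n else v := n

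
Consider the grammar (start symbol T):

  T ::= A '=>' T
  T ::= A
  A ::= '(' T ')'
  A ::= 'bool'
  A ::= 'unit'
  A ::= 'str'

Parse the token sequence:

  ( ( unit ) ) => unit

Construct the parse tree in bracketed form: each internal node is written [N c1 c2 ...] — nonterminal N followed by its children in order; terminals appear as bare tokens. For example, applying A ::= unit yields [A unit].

T
A => T
( T ) => T
( A ) => T
( ( T ) ) => T
( ( A ) ) => T
( ( unit ) ) => T
( ( unit ) ) => A
( ( unit ) ) => unit

[T [A ( [T [A ( [T [A unit]] )]] )] => [T [A unit]]]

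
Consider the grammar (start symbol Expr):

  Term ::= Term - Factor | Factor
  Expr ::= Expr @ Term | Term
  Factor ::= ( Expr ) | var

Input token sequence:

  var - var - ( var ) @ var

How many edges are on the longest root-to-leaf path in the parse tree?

7

[Expr [Expr [Term [Term [Term [Factor var]] - [Factor var]] - [Factor ( [Expr [Term [Factor var]]] )]]] @ [Term [Factor var]]]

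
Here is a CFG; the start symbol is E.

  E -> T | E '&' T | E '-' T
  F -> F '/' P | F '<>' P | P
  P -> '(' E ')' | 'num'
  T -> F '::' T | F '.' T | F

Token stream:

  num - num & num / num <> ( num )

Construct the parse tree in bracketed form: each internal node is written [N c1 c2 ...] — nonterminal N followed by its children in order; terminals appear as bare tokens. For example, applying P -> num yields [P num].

[E [E [E [T [F [P num]]]] - [T [F [P num]]]] & [T [F [F [F [P num]] / [P num]] <> [P ( [E [T [F [P num]]]] )]]]]

E
E & T
E - T & T
T - T & T
F - T & T
P - T & T
num - T & T
num - F & T
num - P & T
num - num & T
num - num & F
num - num & F <> P
num - num & F / P <> P
num - num & P / P <> P
num - num & num / P <> P
num - num & num / num <> P
num - num & num / num <> ( E )
num - num & num / num <> ( T )
num - num & num / num <> ( F )
num - num & num / num <> ( P )
num - num & num / num <> ( num )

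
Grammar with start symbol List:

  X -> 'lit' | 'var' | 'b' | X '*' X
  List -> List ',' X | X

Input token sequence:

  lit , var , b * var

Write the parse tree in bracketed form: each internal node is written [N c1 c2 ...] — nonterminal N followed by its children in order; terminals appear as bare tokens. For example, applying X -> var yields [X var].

List
List , X
List , X , X
X , X , X
lit , X , X
lit , var , X
lit , var , X * X
lit , var , b * X
lit , var , b * var

[List [List [List [X lit]] , [X var]] , [X [X b] * [X var]]]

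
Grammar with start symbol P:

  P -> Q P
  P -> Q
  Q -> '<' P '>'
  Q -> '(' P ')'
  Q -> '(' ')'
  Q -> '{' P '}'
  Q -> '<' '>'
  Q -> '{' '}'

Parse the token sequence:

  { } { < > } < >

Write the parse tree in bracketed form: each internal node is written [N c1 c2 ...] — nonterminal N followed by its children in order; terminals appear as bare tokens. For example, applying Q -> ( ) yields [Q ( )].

[P [Q { }] [P [Q { [P [Q < >]] }] [P [Q < >]]]]

P
Q P
{ } P
{ } Q P
{ } { P } P
{ } { Q } P
{ } { < > } P
{ } { < > } Q
{ } { < > } < >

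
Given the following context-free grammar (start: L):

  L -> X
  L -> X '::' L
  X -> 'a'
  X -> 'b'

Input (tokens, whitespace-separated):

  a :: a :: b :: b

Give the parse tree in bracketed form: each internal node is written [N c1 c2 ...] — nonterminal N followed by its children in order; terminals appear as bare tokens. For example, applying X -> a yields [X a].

L
X :: L
a :: L
a :: X :: L
a :: a :: L
a :: a :: X :: L
a :: a :: b :: L
a :: a :: b :: X
a :: a :: b :: b

[L [X a] :: [L [X a] :: [L [X b] :: [L [X b]]]]]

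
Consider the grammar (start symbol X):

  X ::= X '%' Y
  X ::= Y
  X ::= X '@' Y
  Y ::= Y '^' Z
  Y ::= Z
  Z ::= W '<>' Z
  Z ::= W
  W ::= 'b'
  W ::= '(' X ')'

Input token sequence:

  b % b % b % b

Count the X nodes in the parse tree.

4

[X [X [X [X [Y [Z [W b]]]] % [Y [Z [W b]]]] % [Y [Z [W b]]]] % [Y [Z [W b]]]]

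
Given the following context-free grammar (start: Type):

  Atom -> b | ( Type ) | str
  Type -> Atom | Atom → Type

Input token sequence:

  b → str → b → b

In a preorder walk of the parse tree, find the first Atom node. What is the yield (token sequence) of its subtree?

b

[Type [Atom b] → [Type [Atom str] → [Type [Atom b] → [Type [Atom b]]]]]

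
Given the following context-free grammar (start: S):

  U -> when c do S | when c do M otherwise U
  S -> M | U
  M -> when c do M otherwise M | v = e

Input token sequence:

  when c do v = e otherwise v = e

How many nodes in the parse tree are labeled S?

1

[S [M when c do [M v = e] otherwise [M v = e]]]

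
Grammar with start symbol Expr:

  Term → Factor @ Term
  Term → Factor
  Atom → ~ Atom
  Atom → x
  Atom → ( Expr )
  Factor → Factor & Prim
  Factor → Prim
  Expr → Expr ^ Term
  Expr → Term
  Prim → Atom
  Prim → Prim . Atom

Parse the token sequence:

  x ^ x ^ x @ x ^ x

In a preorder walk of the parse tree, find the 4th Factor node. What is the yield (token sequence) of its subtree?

x

[Expr [Expr [Expr [Expr [Term [Factor [Prim [Atom x]]]]] ^ [Term [Factor [Prim [Atom x]]]]] ^ [Term [Factor [Prim [Atom x]]] @ [Term [Factor [Prim [Atom x]]]]]] ^ [Term [Factor [Prim [Atom x]]]]]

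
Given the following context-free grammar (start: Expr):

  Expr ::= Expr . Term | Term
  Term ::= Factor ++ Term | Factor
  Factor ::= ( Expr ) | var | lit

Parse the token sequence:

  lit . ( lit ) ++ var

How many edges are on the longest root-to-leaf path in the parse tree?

6

[Expr [Expr [Term [Factor lit]]] . [Term [Factor ( [Expr [Term [Factor lit]]] )] ++ [Term [Factor var]]]]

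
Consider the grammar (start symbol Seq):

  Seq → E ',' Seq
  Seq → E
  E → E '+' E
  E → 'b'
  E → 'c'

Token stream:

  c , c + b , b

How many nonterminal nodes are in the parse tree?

8

[Seq [E c] , [Seq [E [E c] + [E b]] , [Seq [E b]]]]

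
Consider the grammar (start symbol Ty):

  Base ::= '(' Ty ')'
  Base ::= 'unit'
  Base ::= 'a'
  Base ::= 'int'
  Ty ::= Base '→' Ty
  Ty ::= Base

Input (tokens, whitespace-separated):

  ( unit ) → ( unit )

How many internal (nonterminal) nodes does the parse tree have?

[Ty [Base ( [Ty [Base unit]] )] → [Ty [Base ( [Ty [Base unit]] )]]]

8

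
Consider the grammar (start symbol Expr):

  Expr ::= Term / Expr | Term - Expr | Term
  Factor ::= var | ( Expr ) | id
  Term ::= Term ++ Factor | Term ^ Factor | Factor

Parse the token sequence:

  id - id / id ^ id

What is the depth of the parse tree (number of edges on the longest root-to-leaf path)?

[Expr [Term [Factor id]] - [Expr [Term [Factor id]] / [Expr [Term [Term [Factor id]] ^ [Factor id]]]]]

6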